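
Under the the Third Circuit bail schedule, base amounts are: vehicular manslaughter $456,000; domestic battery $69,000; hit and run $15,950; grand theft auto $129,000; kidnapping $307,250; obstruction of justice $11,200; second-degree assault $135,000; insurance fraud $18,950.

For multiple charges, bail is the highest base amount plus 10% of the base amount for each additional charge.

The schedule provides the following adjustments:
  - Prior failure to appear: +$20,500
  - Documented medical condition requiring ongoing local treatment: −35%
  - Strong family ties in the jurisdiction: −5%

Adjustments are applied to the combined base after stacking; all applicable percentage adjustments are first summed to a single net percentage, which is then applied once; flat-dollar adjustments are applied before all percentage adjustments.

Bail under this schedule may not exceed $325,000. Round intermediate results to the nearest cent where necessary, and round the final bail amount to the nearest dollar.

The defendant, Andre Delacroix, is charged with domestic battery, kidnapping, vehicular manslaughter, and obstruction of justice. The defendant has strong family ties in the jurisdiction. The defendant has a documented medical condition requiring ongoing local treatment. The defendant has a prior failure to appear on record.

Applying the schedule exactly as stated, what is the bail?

Base amounts from the schedule: domestic battery $69,000; kidnapping $307,250; vehicular manslaughter $456,000; obstruction of justice $11,200.
Stacking rule: highest base plus 10% of each additional charge. Highest is vehicular manslaughter at $456,000. Additional: $69,000 × 10% = $6,900; $307,250 × 10% = $30,725; $11,200 × 10% = $1,120. Combined base = $456,000 + $38,745 = $494,745.
Prior failure to appear (+$20,500 flat): $494,745 + $20,500 = $515,245.
Net percentage adjustment: −35% −5% = −40%. $515,245 × 0.6 = $309,147.
$309,147 is within the $325,000 maximum.

$309,147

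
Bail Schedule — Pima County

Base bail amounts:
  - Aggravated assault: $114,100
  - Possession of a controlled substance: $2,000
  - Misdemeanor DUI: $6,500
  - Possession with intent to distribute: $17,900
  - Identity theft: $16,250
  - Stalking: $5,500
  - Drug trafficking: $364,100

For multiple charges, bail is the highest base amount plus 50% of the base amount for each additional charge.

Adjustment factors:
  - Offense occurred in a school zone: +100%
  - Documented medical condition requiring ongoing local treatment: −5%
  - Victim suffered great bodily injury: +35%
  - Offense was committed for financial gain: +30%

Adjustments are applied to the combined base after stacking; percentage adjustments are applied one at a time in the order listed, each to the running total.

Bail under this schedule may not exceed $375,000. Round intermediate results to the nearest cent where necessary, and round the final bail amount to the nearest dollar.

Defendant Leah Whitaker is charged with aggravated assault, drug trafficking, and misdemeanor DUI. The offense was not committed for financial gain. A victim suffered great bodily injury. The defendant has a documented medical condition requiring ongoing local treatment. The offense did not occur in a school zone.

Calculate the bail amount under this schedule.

Base amounts from the schedule: aggravated assault $114,100; drug trafficking $364,100; misdemeanor DUI $6,500.
Stacking rule: highest base plus 50% of each additional charge. Highest is drug trafficking at $364,100. Additional: $114,100 × 50% = $57,050; $6,500 × 50% = $3,250. Combined base = $364,100 + $60,300 = $424,400.
Documented medical condition requiring ongoing local treatment (−5%): $424,400 × 0.95 = $403,180.
Victim suffered great bodily injury (+35%): $403,180 × 1.35 = $544,293.
Result $544,293 exceeds the maximum of $375,000; bail is capped at $375,000.

$375,000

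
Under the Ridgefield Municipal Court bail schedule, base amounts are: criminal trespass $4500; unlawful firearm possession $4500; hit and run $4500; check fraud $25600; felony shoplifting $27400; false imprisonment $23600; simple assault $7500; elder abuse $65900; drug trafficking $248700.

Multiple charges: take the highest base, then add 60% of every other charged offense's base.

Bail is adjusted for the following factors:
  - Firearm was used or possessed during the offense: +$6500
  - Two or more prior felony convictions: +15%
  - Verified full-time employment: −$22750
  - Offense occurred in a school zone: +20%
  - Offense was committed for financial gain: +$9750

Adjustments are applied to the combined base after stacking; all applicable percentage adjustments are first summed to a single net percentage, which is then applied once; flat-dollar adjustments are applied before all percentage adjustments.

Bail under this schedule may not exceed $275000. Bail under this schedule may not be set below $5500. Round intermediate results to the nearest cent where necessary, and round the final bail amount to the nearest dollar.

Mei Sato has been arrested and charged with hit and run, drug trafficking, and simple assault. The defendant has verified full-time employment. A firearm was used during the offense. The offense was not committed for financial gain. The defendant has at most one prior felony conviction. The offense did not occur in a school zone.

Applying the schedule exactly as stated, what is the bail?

$239650

Base amounts from the schedule: hit and run $4500; drug trafficking $248700; simple assault $7500.
Stacking rule: highest base plus 60% of each additional charge. Highest is drug trafficking at $248700. Additional: $4500 × 60% = $2700; $7500 × 60% = $4500. Combined base = $248700 + $7200 = $255900.
Firearm was used or possessed during the offense (+$6500 flat): $255900 + $6500 = $262400.
Verified full-time employment (−$22750 flat): $262400 − $22750 = $239650.
$239650 is within the $275000 maximum.
$239650 is at or above the $5500 minimum.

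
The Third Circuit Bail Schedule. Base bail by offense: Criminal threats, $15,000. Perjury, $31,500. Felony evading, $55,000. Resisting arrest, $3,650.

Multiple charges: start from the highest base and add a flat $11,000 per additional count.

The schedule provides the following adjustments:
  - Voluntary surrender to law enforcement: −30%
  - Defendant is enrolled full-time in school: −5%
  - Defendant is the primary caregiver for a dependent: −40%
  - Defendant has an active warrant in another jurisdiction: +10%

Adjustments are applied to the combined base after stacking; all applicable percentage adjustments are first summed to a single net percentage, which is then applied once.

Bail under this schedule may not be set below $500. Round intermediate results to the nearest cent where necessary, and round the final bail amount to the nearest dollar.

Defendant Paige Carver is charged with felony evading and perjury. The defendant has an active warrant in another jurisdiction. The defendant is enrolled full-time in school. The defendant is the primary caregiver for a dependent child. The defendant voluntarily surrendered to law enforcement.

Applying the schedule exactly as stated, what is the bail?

$23,100

Base amounts from the schedule: felony evading $55,000; perjury $31,500.
Stacking rule: highest base plus $11,000 per additional charge. Highest is felony evading at $55,000; 1 additional charge → +$11,000. Combined base = $66,000.
Net percentage adjustment: −30% −5% −40% +10% = −65%. $66,000 × 0.35 = $23,100.
$23,100 is at or above the $500 minimum.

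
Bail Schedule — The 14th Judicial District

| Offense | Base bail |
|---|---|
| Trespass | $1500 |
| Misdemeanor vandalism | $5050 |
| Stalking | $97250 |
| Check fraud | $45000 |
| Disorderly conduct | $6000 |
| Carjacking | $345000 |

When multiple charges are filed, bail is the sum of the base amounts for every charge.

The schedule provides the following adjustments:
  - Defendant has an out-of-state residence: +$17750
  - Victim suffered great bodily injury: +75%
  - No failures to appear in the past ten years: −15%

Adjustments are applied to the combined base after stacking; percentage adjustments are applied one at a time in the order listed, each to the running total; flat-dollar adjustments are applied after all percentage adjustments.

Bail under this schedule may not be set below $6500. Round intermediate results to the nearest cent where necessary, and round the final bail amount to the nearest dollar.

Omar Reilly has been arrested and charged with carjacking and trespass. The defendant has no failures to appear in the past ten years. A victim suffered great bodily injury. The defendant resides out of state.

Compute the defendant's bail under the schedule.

$533169

Base amounts from the schedule: carjacking $345000; trespass $1500.
Stacking rule: sum of all bases. $345000 + $1500 = $346500.
Victim suffered great bodily injury (+75%): $346500 × 1.75 = $606375.
No failures to appear in the past ten years (−15%): $606375 × 0.85 = $515418.75.
Defendant has an out-of-state residence (+$17750 flat): $515418.75 + $17750 = $533168.75.
$533168.75 is at or above the $6500 minimum.
Rounded to the nearest dollar: $533169.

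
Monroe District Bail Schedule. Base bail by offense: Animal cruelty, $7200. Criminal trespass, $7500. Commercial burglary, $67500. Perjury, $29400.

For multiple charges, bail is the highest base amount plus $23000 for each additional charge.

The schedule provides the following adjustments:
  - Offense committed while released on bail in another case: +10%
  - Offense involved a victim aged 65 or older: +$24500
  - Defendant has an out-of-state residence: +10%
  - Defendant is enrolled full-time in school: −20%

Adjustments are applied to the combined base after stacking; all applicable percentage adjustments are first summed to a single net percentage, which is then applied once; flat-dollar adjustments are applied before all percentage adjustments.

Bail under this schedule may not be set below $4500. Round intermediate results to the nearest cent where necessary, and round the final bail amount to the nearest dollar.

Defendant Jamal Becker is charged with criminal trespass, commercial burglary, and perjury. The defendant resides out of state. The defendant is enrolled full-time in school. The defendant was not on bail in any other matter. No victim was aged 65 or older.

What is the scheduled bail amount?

$102150

Base amounts from the schedule: criminal trespass $7500; commercial burglary $67500; perjury $29400.
Stacking rule: highest base plus $23000 per additional charge. Highest is commercial burglary at $67500; 2 additional charges → +$46000. Combined base = $113500.
Net percentage adjustment: +10% −20% = −10%. $113500 × 0.9 = $102150.
$102150 is at or above the $4500 minimum.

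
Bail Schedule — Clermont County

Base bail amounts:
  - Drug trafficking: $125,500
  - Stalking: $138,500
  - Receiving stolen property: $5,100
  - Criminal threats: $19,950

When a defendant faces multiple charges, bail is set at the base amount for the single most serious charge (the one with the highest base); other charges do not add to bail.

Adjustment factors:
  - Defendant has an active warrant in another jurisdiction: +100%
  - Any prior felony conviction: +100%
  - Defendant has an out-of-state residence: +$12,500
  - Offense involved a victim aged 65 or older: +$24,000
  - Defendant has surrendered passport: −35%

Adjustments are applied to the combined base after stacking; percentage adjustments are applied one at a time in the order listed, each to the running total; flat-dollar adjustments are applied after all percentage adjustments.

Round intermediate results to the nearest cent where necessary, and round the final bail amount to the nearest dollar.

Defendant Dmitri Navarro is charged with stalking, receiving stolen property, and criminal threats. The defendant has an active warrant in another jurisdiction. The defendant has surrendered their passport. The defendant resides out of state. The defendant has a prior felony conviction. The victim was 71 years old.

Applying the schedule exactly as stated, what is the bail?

$396,600

Base amounts from the schedule: stalking $138,500; receiving stolen property $5,100; criminal threats $19,950.
Stacking rule: use the highest base only. Highest is stalking at $138,500. Combined base = $138,500.
Defendant has an active warrant in another jurisdiction (+100%): $138,500 × 2 = $277,000.
Any prior felony conviction (+100%): $277,000 × 2 = $554,000.
Defendant has surrendered passport (−35%): $554,000 × 0.65 = $360,100.
Defendant has an out-of-state residence (+$12,500 flat): $360,100 + $12,500 = $372,600.
Offense involved a victim aged 65 or older (+$24,000 flat): $372,600 + $24,000 = $396,600.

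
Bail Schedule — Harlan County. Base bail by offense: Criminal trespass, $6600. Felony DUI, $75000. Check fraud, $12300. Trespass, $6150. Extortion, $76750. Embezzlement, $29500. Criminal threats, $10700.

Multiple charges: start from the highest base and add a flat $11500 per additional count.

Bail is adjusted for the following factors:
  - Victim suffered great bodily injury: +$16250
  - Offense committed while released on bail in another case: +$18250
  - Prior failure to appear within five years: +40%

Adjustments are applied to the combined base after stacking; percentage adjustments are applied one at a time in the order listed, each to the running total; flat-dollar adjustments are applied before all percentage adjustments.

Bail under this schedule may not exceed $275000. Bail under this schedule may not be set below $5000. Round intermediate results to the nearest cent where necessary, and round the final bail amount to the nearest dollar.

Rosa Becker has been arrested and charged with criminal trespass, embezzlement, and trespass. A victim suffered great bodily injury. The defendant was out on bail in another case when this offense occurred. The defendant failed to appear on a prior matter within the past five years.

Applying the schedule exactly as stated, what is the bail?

Base amounts from the schedule: criminal trespass $6600; embezzlement $29500; trespass $6150.
Stacking rule: highest base plus $11500 per additional charge. Highest is embezzlement at $29500; 2 additional charges → +$23000. Combined base = $52500.
Victim suffered great bodily injury (+$16250 flat): $52500 + $16250 = $68750.
Offense committed while released on bail in another case (+$18250 flat): $68750 + $18250 = $87000.
Prior failure to appear within five years (+40%): $87000 × 1.4 = $121800.
$121800 is within the $275000 maximum.
$121800 is at or above the $5000 minimum.

$121800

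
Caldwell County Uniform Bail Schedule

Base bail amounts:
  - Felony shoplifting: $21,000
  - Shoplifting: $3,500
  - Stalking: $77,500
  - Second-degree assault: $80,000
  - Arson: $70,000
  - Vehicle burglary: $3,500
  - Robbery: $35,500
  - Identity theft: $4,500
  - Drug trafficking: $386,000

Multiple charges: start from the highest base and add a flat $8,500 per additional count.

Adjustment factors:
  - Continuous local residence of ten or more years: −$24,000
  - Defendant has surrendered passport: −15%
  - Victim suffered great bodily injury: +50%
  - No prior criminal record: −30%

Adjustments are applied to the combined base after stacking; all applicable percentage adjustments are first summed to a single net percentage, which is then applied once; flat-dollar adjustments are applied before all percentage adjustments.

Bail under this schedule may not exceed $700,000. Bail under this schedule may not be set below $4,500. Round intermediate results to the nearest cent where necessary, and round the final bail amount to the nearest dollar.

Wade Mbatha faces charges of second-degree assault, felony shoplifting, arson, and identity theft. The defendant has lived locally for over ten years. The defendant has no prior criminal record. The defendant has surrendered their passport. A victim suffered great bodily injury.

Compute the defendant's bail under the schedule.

Base amounts from the schedule: second-degree assault $80,000; felony shoplifting $21,000; arson $70,000; identity theft $4,500.
Stacking rule: highest base plus $8,500 per additional charge. Highest is second-degree assault at $80,000; 3 additional charges → +$25,500. Combined base = $105,500.
Continuous local residence of ten or more years (−$24,000 flat): $105,500 − $24,000 = $81,500.
Net percentage adjustment: −15% +50% −30% = +5%. $81,500 × 1.05 = $85,575.
$85,575 is within the $700,000 maximum.
$85,575 is at or above the $4,500 minimum.

$85,575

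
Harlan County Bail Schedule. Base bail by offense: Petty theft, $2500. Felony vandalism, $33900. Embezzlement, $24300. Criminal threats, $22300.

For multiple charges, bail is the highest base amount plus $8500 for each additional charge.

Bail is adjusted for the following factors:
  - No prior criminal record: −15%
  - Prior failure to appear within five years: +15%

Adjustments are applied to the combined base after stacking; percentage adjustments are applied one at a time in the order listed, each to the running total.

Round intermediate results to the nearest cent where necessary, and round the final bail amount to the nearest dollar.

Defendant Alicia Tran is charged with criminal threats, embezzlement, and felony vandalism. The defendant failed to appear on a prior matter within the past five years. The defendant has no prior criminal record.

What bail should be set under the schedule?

$49755

Base amounts from the schedule: criminal threats $22300; embezzlement $24300; felony vandalism $33900.
Stacking rule: highest base plus $8500 per additional charge. Highest is felony vandalism at $33900; 2 additional charges → +$17000. Combined base = $50900.
No prior criminal record (−15%): $50900 × 0.85 = $43265.
Prior failure to appear within five years (+15%): $43265 × 1.15 = $49754.75.
Rounded to the nearest dollar: $49755.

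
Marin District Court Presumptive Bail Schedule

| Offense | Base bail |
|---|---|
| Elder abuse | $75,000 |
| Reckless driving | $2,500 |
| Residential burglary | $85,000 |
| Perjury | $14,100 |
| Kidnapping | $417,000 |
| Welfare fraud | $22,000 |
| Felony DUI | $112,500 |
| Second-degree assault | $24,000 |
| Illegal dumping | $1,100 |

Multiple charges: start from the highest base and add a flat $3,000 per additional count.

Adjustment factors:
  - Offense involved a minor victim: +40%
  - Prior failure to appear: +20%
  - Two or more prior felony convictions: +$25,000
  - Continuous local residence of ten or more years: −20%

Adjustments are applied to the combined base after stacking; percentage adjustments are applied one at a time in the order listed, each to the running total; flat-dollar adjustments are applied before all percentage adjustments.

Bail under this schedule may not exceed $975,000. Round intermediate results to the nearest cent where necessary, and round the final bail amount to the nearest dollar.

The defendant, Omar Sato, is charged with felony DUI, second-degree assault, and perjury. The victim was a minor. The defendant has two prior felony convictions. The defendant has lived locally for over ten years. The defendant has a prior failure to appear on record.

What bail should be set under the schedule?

$192,864

Base amounts from the schedule: felony DUI $112,500; second-degree assault $24,000; perjury $14,100.
Stacking rule: highest base plus $3,000 per additional charge. Highest is felony DUI at $112,500; 2 additional charges → +$6,000. Combined base = $118,500.
Two or more prior felony convictions (+$25,000 flat): $118,500 + $25,000 = $143,500.
Offense involved a minor victim (+40%): $143,500 × 1.4 = $200,900.
Prior failure to appear (+20%): $200,900 × 1.2 = $241,080.
Continuous local residence of ten or more years (−20%): $241,080 × 0.8 = $192,864.
$192,864 is within the $975,000 maximum.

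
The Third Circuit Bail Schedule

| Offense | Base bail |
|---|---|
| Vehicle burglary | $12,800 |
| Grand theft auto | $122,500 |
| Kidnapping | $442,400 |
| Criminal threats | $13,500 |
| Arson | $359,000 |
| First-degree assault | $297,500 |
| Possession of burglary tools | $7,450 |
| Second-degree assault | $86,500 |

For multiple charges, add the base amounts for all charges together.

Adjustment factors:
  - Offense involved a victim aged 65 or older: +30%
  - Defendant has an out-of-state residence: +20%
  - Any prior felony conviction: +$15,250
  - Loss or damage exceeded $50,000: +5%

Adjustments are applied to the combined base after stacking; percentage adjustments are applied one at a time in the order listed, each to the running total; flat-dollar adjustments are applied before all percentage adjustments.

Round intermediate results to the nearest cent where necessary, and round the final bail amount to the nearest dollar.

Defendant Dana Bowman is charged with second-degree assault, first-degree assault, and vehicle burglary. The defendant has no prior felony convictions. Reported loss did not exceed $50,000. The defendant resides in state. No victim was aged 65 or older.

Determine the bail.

$396,800

Base amounts from the schedule: second-degree assault $86,500; first-degree assault $297,500; vehicle burglary $12,800.
Stacking rule: sum of all bases. $86,500 + $297,500 + $12,800 = $396,800.
No adjustment factors apply to this defendant.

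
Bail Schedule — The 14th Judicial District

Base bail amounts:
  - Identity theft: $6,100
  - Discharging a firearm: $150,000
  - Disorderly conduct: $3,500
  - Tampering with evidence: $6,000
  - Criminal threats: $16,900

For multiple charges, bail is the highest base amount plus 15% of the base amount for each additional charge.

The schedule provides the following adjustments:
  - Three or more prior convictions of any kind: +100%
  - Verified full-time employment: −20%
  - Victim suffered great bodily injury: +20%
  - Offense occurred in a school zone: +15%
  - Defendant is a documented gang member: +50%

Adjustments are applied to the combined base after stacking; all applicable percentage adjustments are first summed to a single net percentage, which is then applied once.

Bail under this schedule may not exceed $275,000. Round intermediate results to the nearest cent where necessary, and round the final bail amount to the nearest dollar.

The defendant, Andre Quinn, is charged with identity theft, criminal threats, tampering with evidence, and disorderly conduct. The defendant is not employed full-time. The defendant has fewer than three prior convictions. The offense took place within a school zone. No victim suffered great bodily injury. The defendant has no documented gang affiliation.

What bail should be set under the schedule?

$22,126

Base amounts from the schedule: identity theft $6,100; criminal threats $16,900; tampering with evidence $6,000; disorderly conduct $3,500.
Stacking rule: highest base plus 15% of each additional charge. Highest is criminal threats at $16,900. Additional: $6,100 × 15% = $915; $6,000 × 15% = $900; $3,500 × 15% = $525. Combined base = $16,900 + $2,340 = $19,240.
Offense occurred in a school zone (+15%): $19,240 × 1.15 = $22,126.
$22,126 is within the $275,000 maximum.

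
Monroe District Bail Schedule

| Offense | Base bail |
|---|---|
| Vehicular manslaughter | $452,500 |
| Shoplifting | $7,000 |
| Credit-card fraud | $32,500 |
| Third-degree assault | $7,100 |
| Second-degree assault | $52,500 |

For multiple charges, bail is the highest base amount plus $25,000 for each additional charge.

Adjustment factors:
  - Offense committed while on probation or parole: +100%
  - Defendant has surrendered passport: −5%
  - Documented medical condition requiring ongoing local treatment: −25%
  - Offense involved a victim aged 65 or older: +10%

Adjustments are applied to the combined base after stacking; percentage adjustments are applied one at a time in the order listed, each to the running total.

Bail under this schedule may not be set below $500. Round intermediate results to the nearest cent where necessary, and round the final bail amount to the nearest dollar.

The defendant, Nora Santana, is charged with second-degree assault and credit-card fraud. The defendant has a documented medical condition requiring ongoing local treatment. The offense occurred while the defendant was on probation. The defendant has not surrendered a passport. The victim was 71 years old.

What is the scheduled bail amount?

Base amounts from the schedule: second-degree assault $52,500; credit-card fraud $32,500.
Stacking rule: highest base plus $25,000 per additional charge. Highest is second-degree assault at $52,500; 1 additional charge → +$25,000. Combined base = $77,500.
Offense committed while on probation or parole (+100%): $77,500 × 2 = $155,000.
Documented medical condition requiring ongoing local treatment (−25%): $155,000 × 0.75 = $116,250.
Offense involved a victim aged 65 or older (+10%): $116,250 × 1.1 = $127,875.
$127,875 is at or above the $500 minimum.

$127,875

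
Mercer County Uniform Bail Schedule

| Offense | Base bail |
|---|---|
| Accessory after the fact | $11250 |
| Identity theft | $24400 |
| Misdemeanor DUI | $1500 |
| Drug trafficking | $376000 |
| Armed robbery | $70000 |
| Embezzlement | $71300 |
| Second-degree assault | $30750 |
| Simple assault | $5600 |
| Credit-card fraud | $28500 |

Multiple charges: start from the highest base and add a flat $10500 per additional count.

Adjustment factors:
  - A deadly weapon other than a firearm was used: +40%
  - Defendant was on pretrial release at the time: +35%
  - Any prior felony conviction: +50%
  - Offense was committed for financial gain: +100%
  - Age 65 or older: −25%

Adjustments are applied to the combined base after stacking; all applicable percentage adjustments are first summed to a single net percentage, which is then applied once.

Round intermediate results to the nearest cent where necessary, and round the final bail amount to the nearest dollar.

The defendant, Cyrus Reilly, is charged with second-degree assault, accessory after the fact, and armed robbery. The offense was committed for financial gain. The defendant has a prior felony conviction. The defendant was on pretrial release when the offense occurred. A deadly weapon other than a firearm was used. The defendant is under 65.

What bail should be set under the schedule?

$295750

Base amounts from the schedule: second-degree assault $30750; accessory after the fact $11250; armed robbery $70000.
Stacking rule: highest base plus $10500 per additional charge. Highest is armed robbery at $70000; 2 additional charges → +$21000. Combined base = $91000.
Net percentage adjustment: +40% +35% +50% +100% = +225%. $91000 × 3.25 = $295750.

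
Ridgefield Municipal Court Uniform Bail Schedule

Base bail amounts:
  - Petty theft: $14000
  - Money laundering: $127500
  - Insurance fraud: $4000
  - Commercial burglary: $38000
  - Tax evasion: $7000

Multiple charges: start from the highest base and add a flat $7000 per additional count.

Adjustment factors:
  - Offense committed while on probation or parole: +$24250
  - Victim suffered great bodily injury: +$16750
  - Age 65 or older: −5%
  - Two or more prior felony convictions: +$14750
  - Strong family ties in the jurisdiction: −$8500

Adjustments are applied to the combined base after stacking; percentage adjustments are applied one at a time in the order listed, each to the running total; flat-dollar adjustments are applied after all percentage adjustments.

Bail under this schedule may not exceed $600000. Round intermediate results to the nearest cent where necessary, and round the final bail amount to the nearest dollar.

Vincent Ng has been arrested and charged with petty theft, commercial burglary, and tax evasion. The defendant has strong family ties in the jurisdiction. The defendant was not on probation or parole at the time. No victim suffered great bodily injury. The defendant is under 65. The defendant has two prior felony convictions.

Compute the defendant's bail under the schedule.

$58250

Base amounts from the schedule: petty theft $14000; commercial burglary $38000; tax evasion $7000.
Stacking rule: highest base plus $7000 per additional charge. Highest is commercial burglary at $38000; 2 additional charges → +$14000. Combined base = $52000.
Two or more prior felony convictions (+$14750 flat): $52000 + $14750 = $66750.
Strong family ties in the jurisdiction (−$8500 flat): $66750 − $8500 = $58250.
$58250 is within the $600000 maximum.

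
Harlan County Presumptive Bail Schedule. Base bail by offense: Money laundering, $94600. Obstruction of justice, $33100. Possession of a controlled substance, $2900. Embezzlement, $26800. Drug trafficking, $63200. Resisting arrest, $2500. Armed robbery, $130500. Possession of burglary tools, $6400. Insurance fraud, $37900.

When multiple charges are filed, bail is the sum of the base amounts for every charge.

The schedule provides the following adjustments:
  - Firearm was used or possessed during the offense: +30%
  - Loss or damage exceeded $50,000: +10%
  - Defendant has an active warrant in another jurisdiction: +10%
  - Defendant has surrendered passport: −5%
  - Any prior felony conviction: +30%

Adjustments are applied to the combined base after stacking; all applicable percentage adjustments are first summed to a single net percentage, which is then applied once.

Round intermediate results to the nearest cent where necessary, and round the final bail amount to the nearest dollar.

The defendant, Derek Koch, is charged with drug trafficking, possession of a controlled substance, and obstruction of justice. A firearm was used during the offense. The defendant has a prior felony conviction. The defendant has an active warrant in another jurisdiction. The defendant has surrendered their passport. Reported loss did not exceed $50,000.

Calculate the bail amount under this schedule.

$163680

Base amounts from the schedule: drug trafficking $63200; possession of a controlled substance $2900; obstruction of justice $33100.
Stacking rule: sum of all bases. $63200 + $2900 + $33100 = $99200.
Net percentage adjustment: +30% +10% −5% +30% = +65%. $99200 × 1.65 = $163680.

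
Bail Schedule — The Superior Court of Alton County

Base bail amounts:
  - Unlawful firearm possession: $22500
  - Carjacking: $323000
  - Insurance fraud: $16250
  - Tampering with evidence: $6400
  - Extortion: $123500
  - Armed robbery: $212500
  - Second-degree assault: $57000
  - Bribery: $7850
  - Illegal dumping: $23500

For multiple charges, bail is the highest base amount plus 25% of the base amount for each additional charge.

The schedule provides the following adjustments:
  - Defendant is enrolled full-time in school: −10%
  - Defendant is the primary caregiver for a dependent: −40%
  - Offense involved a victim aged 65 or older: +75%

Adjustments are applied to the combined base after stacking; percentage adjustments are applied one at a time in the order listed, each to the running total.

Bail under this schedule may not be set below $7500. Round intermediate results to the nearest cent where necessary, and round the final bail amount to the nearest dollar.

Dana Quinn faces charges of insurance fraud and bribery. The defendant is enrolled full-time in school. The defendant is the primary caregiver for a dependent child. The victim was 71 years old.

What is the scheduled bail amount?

Base amounts from the schedule: insurance fraud $16250; bribery $7850.
Stacking rule: highest base plus 25% of each additional charge. Highest is insurance fraud at $16250. Additional: $7850 × 25% = $1962.50. Combined base = $16250 + $1962.50 = $18212.50.
Defendant is enrolled full-time in school (−10%): $18212.50 × 0.9 = $16391.25.
Defendant is the primary caregiver for a dependent (−40%): $16391.25 × 0.6 = $9834.75.
Offense involved a victim aged 65 or older (+75%): $9834.75 × 1.75 = $17210.81.
$17210.81 is at or above the $7500 minimum.
Rounded to the nearest dollar: $17211.

$17211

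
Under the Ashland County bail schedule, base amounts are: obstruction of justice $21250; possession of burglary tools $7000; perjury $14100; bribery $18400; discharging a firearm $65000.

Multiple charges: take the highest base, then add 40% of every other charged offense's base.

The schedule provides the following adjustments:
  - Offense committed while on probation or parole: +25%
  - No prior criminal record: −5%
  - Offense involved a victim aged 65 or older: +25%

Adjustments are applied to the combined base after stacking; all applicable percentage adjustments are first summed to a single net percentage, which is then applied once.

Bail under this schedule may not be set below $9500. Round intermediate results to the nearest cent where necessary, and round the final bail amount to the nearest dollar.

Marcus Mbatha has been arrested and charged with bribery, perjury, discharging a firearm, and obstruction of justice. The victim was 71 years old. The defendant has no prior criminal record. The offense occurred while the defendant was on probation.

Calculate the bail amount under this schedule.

$125425

Base amounts from the schedule: bribery $18400; perjury $14100; discharging a firearm $65000; obstruction of justice $21250.
Stacking rule: highest base plus 40% of each additional charge. Highest is discharging a firearm at $65000. Additional: $18400 × 40% = $7360; $14100 × 40% = $5640; $21250 × 40% = $8500. Combined base = $65000 + $21500 = $86500.
Net percentage adjustment: +25% −5% +25% = +45%. $86500 × 1.45 = $125425.
$125425 is at or above the $9500 minimum.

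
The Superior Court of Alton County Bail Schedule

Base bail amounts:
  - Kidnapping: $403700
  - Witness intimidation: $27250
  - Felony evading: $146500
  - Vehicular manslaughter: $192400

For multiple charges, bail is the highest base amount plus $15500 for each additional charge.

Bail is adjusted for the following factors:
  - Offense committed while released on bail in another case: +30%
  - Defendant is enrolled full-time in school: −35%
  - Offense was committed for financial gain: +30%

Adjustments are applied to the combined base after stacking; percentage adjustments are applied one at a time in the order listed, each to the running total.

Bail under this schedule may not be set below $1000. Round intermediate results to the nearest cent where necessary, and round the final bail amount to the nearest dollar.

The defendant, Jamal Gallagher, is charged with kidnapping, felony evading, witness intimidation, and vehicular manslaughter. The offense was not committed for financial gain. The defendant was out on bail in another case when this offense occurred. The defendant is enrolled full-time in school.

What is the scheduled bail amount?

Base amounts from the schedule: kidnapping $403700; felony evading $146500; witness intimidation $27250; vehicular manslaughter $192400.
Stacking rule: highest base plus $15500 per additional charge. Highest is kidnapping at $403700; 3 additional charges → +$46500. Combined base = $450200.
Offense committed while released on bail in another case (+30%): $450200 × 1.3 = $585260.
Defendant is enrolled full-time in school (−35%): $585260 × 0.65 = $380419.
$380419 is at or above the $1000 minimum.

$380419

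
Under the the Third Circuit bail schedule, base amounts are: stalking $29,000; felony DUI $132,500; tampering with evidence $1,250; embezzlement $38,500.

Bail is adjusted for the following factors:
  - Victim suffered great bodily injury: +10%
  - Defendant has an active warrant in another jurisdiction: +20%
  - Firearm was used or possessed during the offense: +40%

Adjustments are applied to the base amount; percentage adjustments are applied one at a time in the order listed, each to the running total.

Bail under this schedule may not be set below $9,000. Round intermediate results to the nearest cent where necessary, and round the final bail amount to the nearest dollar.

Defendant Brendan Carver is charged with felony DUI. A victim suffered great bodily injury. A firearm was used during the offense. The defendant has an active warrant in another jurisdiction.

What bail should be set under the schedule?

$244,860

Base amounts from the schedule: felony DUI $132,500.
Single charge. Combined base = $132,500.
Victim suffered great bodily injury (+10%): $132,500 × 1.1 = $145,750.
Defendant has an active warrant in another jurisdiction (+20%): $145,750 × 1.2 = $174,900.
Firearm was used or possessed during the offense (+40%): $174,900 × 1.4 = $244,860.
$244,860 is at or above the $9,000 minimum.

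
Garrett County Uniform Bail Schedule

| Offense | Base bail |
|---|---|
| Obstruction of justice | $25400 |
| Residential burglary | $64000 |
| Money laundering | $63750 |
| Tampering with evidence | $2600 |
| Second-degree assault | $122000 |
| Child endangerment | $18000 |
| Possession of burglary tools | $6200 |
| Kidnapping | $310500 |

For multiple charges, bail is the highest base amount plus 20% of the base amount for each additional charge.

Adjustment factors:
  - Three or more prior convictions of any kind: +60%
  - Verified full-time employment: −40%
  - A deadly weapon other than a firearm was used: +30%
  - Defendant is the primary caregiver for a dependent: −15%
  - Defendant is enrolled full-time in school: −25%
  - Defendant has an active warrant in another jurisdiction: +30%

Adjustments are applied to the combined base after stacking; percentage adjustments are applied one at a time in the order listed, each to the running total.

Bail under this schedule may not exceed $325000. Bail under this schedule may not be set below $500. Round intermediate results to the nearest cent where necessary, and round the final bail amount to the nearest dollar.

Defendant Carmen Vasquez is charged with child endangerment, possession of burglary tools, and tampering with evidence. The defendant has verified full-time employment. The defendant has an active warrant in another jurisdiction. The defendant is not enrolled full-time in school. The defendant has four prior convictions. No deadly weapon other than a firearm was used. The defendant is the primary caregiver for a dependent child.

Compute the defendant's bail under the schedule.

$20961

Base amounts from the schedule: child endangerment $18000; possession of burglary tools $6200; tampering with evidence $2600.
Stacking rule: highest base plus 20% of each additional charge. Highest is child endangerment at $18000. Additional: $6200 × 20% = $1240; $2600 × 20% = $520. Combined base = $18000 + $1760 = $19760.
Three or more prior convictions of any kind (+60%): $19760 × 1.6 = $31616.
Verified full-time employment (−40%): $31616 × 0.6 = $18969.60.
Defendant is the primary caregiver for a dependent (−15%): $18969.60 × 0.85 = $16124.16.
Defendant has an active warrant in another jurisdiction (+30%): $16124.16 × 1.3 = $20961.41.
$20961.41 is within the $325000 maximum.
$20961.41 is at or above the $500 minimum.
Rounded to the nearest dollar: $20961.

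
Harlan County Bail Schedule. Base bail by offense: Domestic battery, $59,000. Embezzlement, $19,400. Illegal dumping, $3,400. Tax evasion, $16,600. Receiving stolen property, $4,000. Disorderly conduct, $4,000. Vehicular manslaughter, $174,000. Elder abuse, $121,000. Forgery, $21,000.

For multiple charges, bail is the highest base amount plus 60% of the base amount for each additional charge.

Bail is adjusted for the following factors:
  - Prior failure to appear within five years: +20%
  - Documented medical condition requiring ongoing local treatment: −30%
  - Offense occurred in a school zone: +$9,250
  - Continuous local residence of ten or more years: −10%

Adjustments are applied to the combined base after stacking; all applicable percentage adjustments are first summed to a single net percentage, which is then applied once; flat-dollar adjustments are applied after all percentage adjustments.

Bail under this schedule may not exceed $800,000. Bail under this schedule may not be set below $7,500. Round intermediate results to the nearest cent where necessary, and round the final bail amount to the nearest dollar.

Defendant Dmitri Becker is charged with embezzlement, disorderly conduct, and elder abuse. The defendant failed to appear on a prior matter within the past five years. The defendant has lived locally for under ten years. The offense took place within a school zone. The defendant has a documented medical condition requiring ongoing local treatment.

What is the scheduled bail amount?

Base amounts from the schedule: embezzlement $19,400; disorderly conduct $4,000; elder abuse $121,000.
Stacking rule: highest base plus 60% of each additional charge. Highest is elder abuse at $121,000. Additional: $19,400 × 60% = $11,640; $4,000 × 60% = $2,400. Combined base = $121,000 + $14,040 = $135,040.
Net percentage adjustment: +20% −30% = −10%. $135,040 × 0.9 = $121,536.
Offense occurred in a school zone (+$9,250 flat): $121,536 + $9,250 = $130,786.
$130,786 is within the $800,000 maximum.
$130,786 is at or above the $7,500 minimum.

$130,786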